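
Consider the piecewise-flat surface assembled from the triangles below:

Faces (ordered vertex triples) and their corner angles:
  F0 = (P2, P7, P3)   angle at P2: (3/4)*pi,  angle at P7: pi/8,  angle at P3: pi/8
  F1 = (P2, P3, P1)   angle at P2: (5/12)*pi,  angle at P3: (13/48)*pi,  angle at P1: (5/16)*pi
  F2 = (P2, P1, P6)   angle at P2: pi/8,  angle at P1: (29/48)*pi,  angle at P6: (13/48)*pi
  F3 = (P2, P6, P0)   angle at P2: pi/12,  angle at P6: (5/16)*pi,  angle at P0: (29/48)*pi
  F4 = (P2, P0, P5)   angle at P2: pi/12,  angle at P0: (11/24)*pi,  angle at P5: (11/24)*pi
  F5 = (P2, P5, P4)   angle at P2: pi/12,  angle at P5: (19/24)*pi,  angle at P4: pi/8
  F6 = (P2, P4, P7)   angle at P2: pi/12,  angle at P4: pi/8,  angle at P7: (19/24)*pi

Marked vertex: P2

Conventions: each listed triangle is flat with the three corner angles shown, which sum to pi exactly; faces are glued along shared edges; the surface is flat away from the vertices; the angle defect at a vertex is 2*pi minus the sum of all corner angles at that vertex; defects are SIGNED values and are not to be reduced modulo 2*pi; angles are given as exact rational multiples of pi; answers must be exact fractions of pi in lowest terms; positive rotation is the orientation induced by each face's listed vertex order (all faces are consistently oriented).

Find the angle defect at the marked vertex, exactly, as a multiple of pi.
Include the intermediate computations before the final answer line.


Sum of corner angles at P2: (13/8)*pi
defect = 2*pi - (13/8)*pi

Answer: defect(P2) = (3/8)*pi


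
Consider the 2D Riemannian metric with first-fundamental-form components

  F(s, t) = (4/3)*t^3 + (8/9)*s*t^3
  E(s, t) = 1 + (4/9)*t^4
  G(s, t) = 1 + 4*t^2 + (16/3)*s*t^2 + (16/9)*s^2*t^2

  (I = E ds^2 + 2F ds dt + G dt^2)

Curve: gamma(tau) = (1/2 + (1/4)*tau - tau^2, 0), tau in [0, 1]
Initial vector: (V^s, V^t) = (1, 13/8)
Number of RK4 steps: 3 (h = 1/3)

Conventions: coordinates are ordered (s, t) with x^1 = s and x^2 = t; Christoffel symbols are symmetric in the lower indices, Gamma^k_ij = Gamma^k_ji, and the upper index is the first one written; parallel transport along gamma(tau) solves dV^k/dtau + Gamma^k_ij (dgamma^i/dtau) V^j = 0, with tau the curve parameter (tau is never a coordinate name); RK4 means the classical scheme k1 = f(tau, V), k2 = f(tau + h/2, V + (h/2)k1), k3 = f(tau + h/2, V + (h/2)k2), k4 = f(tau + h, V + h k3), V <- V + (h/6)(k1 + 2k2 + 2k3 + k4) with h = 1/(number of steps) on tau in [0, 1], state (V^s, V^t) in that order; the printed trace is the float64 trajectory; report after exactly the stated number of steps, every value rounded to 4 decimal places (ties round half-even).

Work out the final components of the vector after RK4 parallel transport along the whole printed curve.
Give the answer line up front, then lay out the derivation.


Answer: V^s = 1.0000, V^t = 1.6250

gamma'(tau) = (1/4 - 2*tau, 0); f(tau, V)^k = -Gamma^k_ij(gamma(tau)) gamma'^i(tau) V^j; h = 1/3; intermediate values shown to 6 dp
curve data and Christoffel symbols at the stage parameters:
  tau = 0.000000: gamma = (0.500000, 0.000000), gamma' = (0.250000, 0.000000); Gamma_sss = 0.000000, Gamma_sst = 0.000000, Gamma_stt = 0.000000, Gamma_tss = 0.000000, Gamma_tst = 0.000000, Gamma_ttt = 0.000000
  tau = 0.166667: gamma = (0.513889, 0.000000), gamma' = (-0.083333, 0.000000); Gamma_sss = 0.000000, Gamma_sst = 0.000000, Gamma_stt = 0.000000, Gamma_tss = 0.000000, Gamma_tst = 0.000000, Gamma_ttt = 0.000000
  tau = 0.333333: gamma = (0.472222, 0.000000), gamma' = (-0.416667, 0.000000); Gamma_sss = 0.000000, Gamma_sst = 0.000000, Gamma_stt = 0.000000, Gamma_tss = 0.000000, Gamma_tst = 0.000000, Gamma_ttt = 0.000000
  tau = 0.500000: gamma = (0.375000, 0.000000), gamma' = (-0.750000, 0.000000); Gamma_sss = 0.000000, Gamma_sst = 0.000000, Gamma_stt = 0.000000, Gamma_tss = 0.000000, Gamma_tst = 0.000000, Gamma_ttt = 0.000000
  tau = 0.666667: gamma = (0.222222, 0.000000), gamma' = (-1.083333, 0.000000); Gamma_sss = 0.000000, Gamma_sst = 0.000000, Gamma_stt = 0.000000, Gamma_tss = 0.000000, Gamma_tst = 0.000000, Gamma_ttt = 0.000000
  tau = 0.833333: gamma = (0.013889, 0.000000), gamma' = (-1.416667, 0.000000); Gamma_sss = 0.000000, Gamma_sst = 0.000000, Gamma_stt = 0.000000, Gamma_tss = 0.000000, Gamma_tst = 0.000000, Gamma_ttt = 0.000000
  tau = 1.000000: gamma = (-0.250000, 0.000000), gamma' = (-1.750000, 0.000000); Gamma_sss = 0.000000, Gamma_sst = 0.000000, Gamma_stt = 0.000000, Gamma_tss = 0.000000, Gamma_tst = 0.000000, Gamma_ttt = 0.000000
step 0: V^s = 1.0000, V^t = 1.6250
step 1: k1 = (0.000000, 0.000000), k2 = (0.000000, 0.000000), k3 = (0.000000, 0.000000), k4 = (0.000000, 0.000000); V <- V + (h/6)(k1 + 2k2 + 2k3 + k4): V^s = 1.0000, V^t = 1.6250
step 2: k1 = (0.000000, 0.000000), k2 = (0.000000, 0.000000), k3 = (0.000000, 0.000000), k4 = (0.000000, 0.000000); V <- V + (h/6)(k1 + 2k2 + 2k3 + k4): V^s = 1.0000, V^t = 1.6250
step 3: k1 = (0.000000, 0.000000), k2 = (0.000000, 0.000000), k3 = (0.000000, 0.000000), k4 = (0.000000, 0.000000); V <- V + (h/6)(k1 + 2k2 + 2k3 + k4): V^s = 1.0000, V^t = 1.6250


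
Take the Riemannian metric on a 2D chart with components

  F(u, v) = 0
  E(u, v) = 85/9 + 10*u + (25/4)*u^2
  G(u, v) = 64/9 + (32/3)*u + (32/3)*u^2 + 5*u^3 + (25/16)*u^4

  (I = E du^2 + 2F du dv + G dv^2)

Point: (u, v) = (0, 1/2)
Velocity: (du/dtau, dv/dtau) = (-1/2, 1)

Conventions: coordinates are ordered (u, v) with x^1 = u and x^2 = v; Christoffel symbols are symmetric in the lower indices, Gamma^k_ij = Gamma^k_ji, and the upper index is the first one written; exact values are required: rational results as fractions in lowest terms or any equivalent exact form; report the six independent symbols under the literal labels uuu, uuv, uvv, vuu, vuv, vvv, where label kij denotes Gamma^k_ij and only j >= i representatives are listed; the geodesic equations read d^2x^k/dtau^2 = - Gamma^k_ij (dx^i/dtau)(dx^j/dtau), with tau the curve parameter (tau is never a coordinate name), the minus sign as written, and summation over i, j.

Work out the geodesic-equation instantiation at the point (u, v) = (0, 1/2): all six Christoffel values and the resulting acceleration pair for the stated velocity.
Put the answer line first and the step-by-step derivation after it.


Answer: Gamma_uuu = 9/17, Gamma_uuv = 0, Gamma_uvv = -48/85, Gamma_vuu = 0, Gamma_vuv = 3/4, Gamma_vvv = 0; accelerations (d^2u/dtau^2, d^2v/dtau^2) = (147/340, 3/4)

E = 85/9, F = 0, G = 64/9 at the point
E_u = 10, E_v = 0, F_u = 0, F_v = 0, G_u = 32/3, G_v = 0
EG - F^2 = 5440/81;  g^inv = (81/5440) * [[64/9, 0], [0, 85/9]]
first-kind symbols [ij,l] = (1/2)(d_i g_jl + d_j g_il - d_l g_ij): [uu,u] = E_u/2 = 5, [uu,v] = F_u - E_v/2 = 0, [uv,u] = E_v/2 = 0, [uv,v] = G_u/2 = 16/3, [vv,u] = F_v - G_u/2 = -16/3, [vv,v] = G_v/2 = 0
Gamma^u_ij = (G*[ij,u] - F*[ij,v])/(EG - F^2), Gamma^v_ij = (E*[ij,v] - F*[ij,u])/(EG - F^2)
Gamma_uuu = 9/17, Gamma_uuv = 0, Gamma_uvv = -48/85, Gamma_vuu = 0, Gamma_vuv = 3/4, Gamma_vvv = 0
d^2u/dtau^2 = -(Gamma_uuu*(-1/2)^2 + 2*Gamma_uuv*(-1/2)*(1) + Gamma_uvv*(1)^2) = 147/340
d^2v/dtau^2 = -(Gamma_vuu*(-1/2)^2 + 2*Gamma_vuv*(-1/2)*(1) + Gamma_vvv*(1)^2) = 3/4


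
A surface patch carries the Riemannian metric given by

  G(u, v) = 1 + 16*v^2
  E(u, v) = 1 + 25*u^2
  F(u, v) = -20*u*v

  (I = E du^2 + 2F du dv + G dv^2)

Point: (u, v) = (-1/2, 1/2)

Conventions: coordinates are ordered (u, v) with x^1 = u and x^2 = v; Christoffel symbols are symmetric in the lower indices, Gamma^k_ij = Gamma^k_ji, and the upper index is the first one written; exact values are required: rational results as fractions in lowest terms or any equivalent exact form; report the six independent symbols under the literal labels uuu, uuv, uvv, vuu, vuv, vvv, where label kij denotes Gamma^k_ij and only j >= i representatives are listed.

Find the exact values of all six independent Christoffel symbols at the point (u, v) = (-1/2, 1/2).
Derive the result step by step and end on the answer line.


E = 29/4, F = 5, G = 5 at the point
E_u = -25, E_v = 0, F_u = -10, F_v = 10, G_u = 0, G_v = 16
EG - F^2 = 45/4;  g^inv = (4/45) * [[5, -5], [-5, 29/4]]
first-kind symbols [ij,l] = (1/2)(d_i g_jl + d_j g_il - d_l g_ij): [uu,u] = E_u/2 = -25/2, [uu,v] = F_u - E_v/2 = -10, [uv,u] = E_v/2 = 0, [uv,v] = G_u/2 = 0, [vv,u] = F_v - G_u/2 = 10, [vv,v] = G_v/2 = 8
Gamma^u_ij = (G*[ij,u] - F*[ij,v])/(EG - F^2), Gamma^v_ij = (E*[ij,v] - F*[ij,u])/(EG - F^2)

Answer: Gamma_uuu = -10/9, Gamma_uuv = 0, Gamma_uvv = 8/9, Gamma_vuu = -8/9, Gamma_vuv = 0, Gamma_vvv = 32/45


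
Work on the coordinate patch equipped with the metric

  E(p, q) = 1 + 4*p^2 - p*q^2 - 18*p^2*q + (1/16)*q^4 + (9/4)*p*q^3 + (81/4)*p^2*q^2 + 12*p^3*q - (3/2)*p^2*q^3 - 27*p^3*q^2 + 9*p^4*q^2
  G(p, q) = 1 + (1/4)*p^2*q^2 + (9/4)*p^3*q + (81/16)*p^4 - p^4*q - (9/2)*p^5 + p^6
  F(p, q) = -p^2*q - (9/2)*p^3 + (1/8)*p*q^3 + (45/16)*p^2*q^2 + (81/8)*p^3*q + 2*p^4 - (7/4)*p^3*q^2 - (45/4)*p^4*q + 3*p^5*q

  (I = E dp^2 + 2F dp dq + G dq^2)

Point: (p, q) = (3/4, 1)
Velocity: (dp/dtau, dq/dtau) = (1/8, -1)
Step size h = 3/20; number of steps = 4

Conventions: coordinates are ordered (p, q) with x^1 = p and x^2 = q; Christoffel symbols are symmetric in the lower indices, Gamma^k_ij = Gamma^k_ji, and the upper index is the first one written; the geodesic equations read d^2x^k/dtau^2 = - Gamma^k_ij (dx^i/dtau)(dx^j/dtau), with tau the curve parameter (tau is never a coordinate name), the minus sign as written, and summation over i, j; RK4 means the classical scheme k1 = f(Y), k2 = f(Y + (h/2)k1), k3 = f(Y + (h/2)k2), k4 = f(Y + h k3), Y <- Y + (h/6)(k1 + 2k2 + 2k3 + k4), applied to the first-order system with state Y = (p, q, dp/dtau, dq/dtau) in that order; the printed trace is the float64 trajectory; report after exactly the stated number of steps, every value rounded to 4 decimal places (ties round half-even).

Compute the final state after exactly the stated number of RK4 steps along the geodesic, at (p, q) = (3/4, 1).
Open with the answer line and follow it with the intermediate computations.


Answer: p = 0.8252, q = 0.4153, dp/dtau = 0.1194, dq/dtau = -0.9563

f(Y) = (dp/dtau, dq/dtau, -Gamma^p_ij Y'^i Y'^j, -Gamma^q_ij Y'^i Y'^j) with the Gammas evaluated at the stage position; h = 0.150000; intermediate values shown to 6 dp
step 0: p = 0.7500, q = 1.0000, dp/dtau = 0.1250, dq/dtau = -1.0000
step 1:
  k1: at (p, q) = (0.750000, 1.000000), (dp/dtau, dq/dtau) = (0.125000, -1.000000); Gamma_ppp = -0.326888, Gamma_ppq = 0.357534, Gamma_pqq = 0.061291, Gamma_qpp = -0.910617, Gamma_qpq = 0.995987, Gamma_qqq = 0.170741; k1 = (0.125000, -1.000000, 0.033200, 0.092484)
  k2: at (p, q) = (0.759375, 0.925000), (dp/dtau, dq/dtau) = (0.127490, -0.993064); Gamma_ppp = -0.207396, Gamma_ppq = 0.217271, Gamma_pqq = 0.038374, Gamma_qpp = -0.981477, Gamma_qpq = 1.028209, Gamma_qqq = 0.181603; k2 = (0.127490, -0.993064, 0.020542, 0.097215)
  k3: at (p, q) = (0.759562, 0.925520), (dp/dtau, dq/dtau) = (0.126541, -0.992709); Gamma_ppp = -0.207950, Gamma_ppq = 0.217763, Gamma_pqq = 0.038466, Gamma_qpp = -0.981764, Gamma_qpq = 1.028095, Gamma_qqq = 0.181606; k3 = (0.126541, -0.992709, 0.020132, 0.095047)
  k4: at (p, q) = (0.768981, 0.851094), (dp/dtau, dq/dtau) = (0.128020, -0.985743); Gamma_ppp = -0.067033, Gamma_ppq = 0.067514, Gamma_pqq = 0.012291, Gamma_qpp = -1.028223, Gamma_qpq = 1.035596, Gamma_qqq = 0.188534; k4 = (0.128020, -0.985743, 0.006195, 0.095029)
  Y <- Y + (h/6)(k1 + 2k2 + 2k3 + k4): p = 0.7690, q = 0.8511, dp/dtau = 0.1280, dq/dtau = -0.9857
step 2:
  k1: at (p, q) = (0.769027, 0.851068), (dp/dtau, dq/dtau) = (0.128019, -0.985699); Gamma_ppp = -0.066907, Gamma_ppq = 0.067379, Gamma_pqq = 0.012267, Gamma_qpp = -1.028333, Gamma_qpq = 1.035584, Gamma_qqq = 0.188544; k1 = (0.128019, -0.985699, 0.006182, 0.095019)
  k2: at (p, q) = (0.778628, 0.777140), (dp/dtau, dq/dtau) = (0.128482, -0.978573); Gamma_ppp = 0.084727, Gamma_ppq = -0.082349, Gamma_pqq = -0.015461, Gamma_qpp = -1.046067, Gamma_qpq = 1.016709, Gamma_qqq = 0.190884; k2 = (0.128482, -0.978573, -0.007301, 0.090137)
  k3: at (p, q) = (0.778663, 0.777675), (dp/dtau, dq/dtau) = (0.127471, -0.978939); Gamma_ppp = 0.083815, Gamma_ppq = -0.081463, Gamma_pqq = -0.015293, Gamma_qpp = -1.046235, Gamma_qpq = 1.016879, Gamma_qqq = 0.190900; k3 = (0.127471, -0.978939, -0.007037, 0.087841)
  k4: at (p, q) = (0.788148, 0.704227), (dp/dtau, dq/dtau) = (0.126963, -0.972523); Gamma_ppp = 0.232970, Gamma_ppq = -0.219394, Gamma_pqq = -0.042480, Gamma_qpp = -1.034466, Gamma_qpq = 0.974184, Gamma_qqq = 0.188626; k4 = (0.126963, -0.972523, -0.017757, 0.078846)
  Y <- Y + (h/6)(k1 + 2k2 + 2k3 + k4): p = 0.7882, q = 0.7042, dp/dtau = 0.1270, dq/dtau = -0.9725
step 3:
  k1: at (p, q) = (0.788199, 0.704237), (dp/dtau, dq/dtau) = (0.127012, -0.972454); Gamma_ppp = 0.233044, Gamma_ppq = -0.219441, Gamma_pqq = -0.042492, Gamma_qpp = -1.034538, Gamma_qpq = 0.974149, Gamma_qqq = 0.188632; k1 = (0.127012, -0.972454, -0.017784, 0.078948)
  k2: at (p, q) = (0.797725, 0.631303), (dp/dtau, dq/dtau) = (0.125679, -0.966532); Gamma_ppp = 0.368669, Gamma_ppq = -0.337486, Gamma_pqq = -0.067429, Gamma_qpp = -0.997108, Gamma_qpq = 0.912770, Gamma_qqq = 0.182371; k2 = (0.125679, -0.966532, -0.024822, 0.067134)
  k3: at (p, q) = (0.797625, 0.631747), (dp/dtau, dq/dtau) = (0.125151, -0.967418); Gamma_ppp = 0.367835, Gamma_ppq = -0.336803, Gamma_pqq = -0.067276, Gamma_qpp = -0.997366, Gamma_qpq = 0.913227, Gamma_qqq = 0.182416; k3 = (0.125151, -0.967418, -0.024353, 0.066033)
  k4: at (p, q) = (0.806972, 0.559124), (dp/dtau, dq/dtau) = (0.123359, -0.962549); Gamma_ppp = 0.482346, Gamma_ppq = -0.430878, Gamma_pqq = -0.088822, Gamma_qpp = -0.940386, Gamma_qpq = 0.840043, Gamma_qqq = 0.173168; k4 = (0.123359, -0.962549, -0.027371, 0.053363)
  Y <- Y + (h/6)(k1 + 2k2 + 2k3 + k4): p = 0.8070, q = 0.5592, dp/dtau = 0.1234, dq/dtau = -0.9625
step 4:
  k1: at (p, q) = (0.807000, 0.559164), (dp/dtau, dq/dtau) = (0.123425, -0.962487); Gamma_ppp = 0.482330, Gamma_ppq = -0.430845, Gamma_pqq = -0.088818, Gamma_qpp = -0.940439, Gamma_qpq = 0.840054, Gamma_qqq = 0.173175; k1 = (0.123425, -0.962487, -0.027433, 0.053488)
  k2: at (p, q) = (0.816257, 0.486978), (dp/dtau, dq/dtau) = (0.121367, -0.958476); Gamma_ppp = 0.572052, Gamma_ppq = -0.500135, Gamma_pqq = -0.106433, Gamma_qpp = -0.871075, Gamma_qpq = 0.761565, Gamma_qqq = 0.162068; k2 = (0.121367, -0.958476, -0.027008, 0.041125)
  k3: at (p, q) = (0.816103, 0.487278), (dp/dtau, dq/dtau) = (0.121399, -0.959403); Gamma_ppp = 0.571626, Gamma_ppq = -0.499893, Gamma_pqq = -0.106350, Gamma_qpp = -0.871348, Gamma_qpq = 0.762003, Gamma_qqq = 0.162112; k3 = (0.121399, -0.959403, -0.026980, 0.041127)
  k4: at (p, q) = (0.825210, 0.415254), (dp/dtau, dq/dtau) = (0.119378, -0.956318); Gamma_ppp = 0.636871, Gamma_ppq = -0.546837, Gamma_pqq = -0.120132, Gamma_qpp = -0.795779, Gamma_qpq = 0.683280, Gamma_qqq = 0.150107; k4 = (0.119378, -0.956318, -0.024067, 0.030072)
  Y <- Y + (h/6)(k1 + 2k2 + 2k3 + k4): p = 0.8252, q = 0.4153, dp/dtau = 0.1194, dq/dtau = -0.9563


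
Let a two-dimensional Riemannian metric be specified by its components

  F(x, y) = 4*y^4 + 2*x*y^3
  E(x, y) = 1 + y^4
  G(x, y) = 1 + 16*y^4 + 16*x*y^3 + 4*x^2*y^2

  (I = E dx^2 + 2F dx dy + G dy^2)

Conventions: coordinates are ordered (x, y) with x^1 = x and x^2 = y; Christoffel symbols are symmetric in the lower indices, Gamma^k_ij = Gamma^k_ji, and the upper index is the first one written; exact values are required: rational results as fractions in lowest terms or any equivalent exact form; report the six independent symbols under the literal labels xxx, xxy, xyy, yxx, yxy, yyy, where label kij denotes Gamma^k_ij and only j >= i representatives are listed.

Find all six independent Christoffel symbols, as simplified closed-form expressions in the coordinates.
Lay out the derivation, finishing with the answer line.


E = 1 + y^4; F = 4*y^4 + 2*x*y^3; G = 1 + 16*y^4 + 16*x*y^3 + 4*x^2*y^2
Gamma^k_ij = (1/2) g^{kl} (d_i g_jl + d_j g_il - d_l g_ij), with g^inv = (1/(EG-F^2)) [[G, -F], [-F, E]]
first partials: E_x = 0, E_y = 4*y^3, F_x = 2*y^3, F_y = 16*y^3 + 6*x*y^2, G_x = 16*y^3 + 8*x*y^2, G_y = 64*y^3 + 48*x*y^2 + 8*x^2*y
D = EG - F^2 = 1 + 17*y^4 + 16*x*y^3 + 4*x^2*y^2
expanded: Gamma^x_xx = (G E_x - 2F F_x + F E_y)/(2D), Gamma^x_xy = (G E_y - F G_x)/(2D), Gamma^x_yy = (2G F_y - G G_x - F G_y)/(2D), Gamma^y_xx = (2E F_x - E E_y - F E_x)/(2D), Gamma^y_xy = (E G_x - F E_y)/(2D), Gamma^y_yy = (E G_y - 2F F_y + F G_x)/(2D); substitute and cancel common factors

Answer: Gamma_xxx = 0, Gamma_xxy = 2*y^3/(4*x^2*y^2 + 16*x*y^3 + 17*y^4 + 1), Gamma_xyy = (2*x*y^2 + 8*y^3)/(4*x^2*y^2 + 16*x*y^3 + 17*y^4 + 1), Gamma_yxx = 0, Gamma_yxy = (4*x*y^2 + 8*y^3)/(4*x^2*y^2 + 16*x*y^3 + 17*y^4 + 1), Gamma_yyy = (4*x^2*y + 24*x*y^2 + 32*y^3)/(4*x^2*y^2 + 16*x*y^3 + 17*y^4 + 1)


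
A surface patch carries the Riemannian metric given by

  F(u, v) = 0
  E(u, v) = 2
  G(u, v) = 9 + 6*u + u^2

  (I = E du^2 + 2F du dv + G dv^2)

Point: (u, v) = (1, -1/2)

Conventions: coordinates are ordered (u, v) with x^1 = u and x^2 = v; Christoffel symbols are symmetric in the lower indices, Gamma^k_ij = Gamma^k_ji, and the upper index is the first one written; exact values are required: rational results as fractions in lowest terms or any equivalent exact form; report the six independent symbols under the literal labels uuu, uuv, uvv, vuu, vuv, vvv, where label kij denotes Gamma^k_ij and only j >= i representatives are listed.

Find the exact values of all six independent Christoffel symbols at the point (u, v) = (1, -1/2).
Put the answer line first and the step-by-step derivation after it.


Answer: Gamma_uuu = 0, Gamma_uuv = 0, Gamma_uvv = -2, Gamma_vuu = 0, Gamma_vuv = 1/4, Gamma_vvv = 0

E = 2, F = 0, G = 16 at the point
E_u = 0, E_v = 0, F_u = 0, F_v = 0, G_u = 8, G_v = 0
EG - F^2 = 32;  g^inv = (1/32) * [[16, 0], [0, 2]]
first-kind symbols [ij,l] = (1/2)(d_i g_jl + d_j g_il - d_l g_ij): [uu,u] = E_u/2 = 0, [uu,v] = F_u - E_v/2 = 0, [uv,u] = E_v/2 = 0, [uv,v] = G_u/2 = 4, [vv,u] = F_v - G_u/2 = -4, [vv,v] = G_v/2 = 0
Gamma^u_ij = (G*[ij,u] - F*[ij,v])/(EG - F^2), Gamma^v_ij = (E*[ij,v] - F*[ij,u])/(EG - F^2)


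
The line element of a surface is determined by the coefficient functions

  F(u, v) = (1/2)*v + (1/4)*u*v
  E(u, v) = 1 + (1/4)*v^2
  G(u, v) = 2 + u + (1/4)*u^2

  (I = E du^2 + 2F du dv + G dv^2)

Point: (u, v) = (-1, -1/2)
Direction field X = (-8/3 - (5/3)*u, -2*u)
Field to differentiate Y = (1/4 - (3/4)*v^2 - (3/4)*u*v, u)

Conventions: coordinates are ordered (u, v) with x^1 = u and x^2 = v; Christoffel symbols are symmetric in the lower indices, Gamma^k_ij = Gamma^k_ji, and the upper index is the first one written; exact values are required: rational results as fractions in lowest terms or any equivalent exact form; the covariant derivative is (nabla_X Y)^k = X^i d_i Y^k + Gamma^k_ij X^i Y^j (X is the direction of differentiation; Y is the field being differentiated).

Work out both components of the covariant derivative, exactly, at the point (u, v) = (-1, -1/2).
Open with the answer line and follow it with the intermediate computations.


Answer: (nabla_X Y)^u = 145/56, (nabla_X Y)^v = -13/14

E = 17/16, F = -1/8, G = 5/4 at the point
E_u = 0, E_v = -1/4, F_u = -1/8, F_v = 1/4, G_u = 1/2, G_v = 0
EG - F^2 = 21/16;  g^inv = (16/21) * [[5/4, 1/8], [1/8, 17/16]]
first-kind symbols [ij,l] = (1/2)(d_i g_jl + d_j g_il - d_l g_ij): [uu,u] = E_u/2 = 0, [uu,v] = F_u - E_v/2 = 0, [uv,u] = E_v/2 = -1/8, [uv,v] = G_u/2 = 1/4, [vv,u] = F_v - G_u/2 = 0, [vv,v] = G_v/2 = 0
Gamma^u_ij = (G*[ij,u] - F*[ij,v])/(EG - F^2), Gamma^v_ij = (E*[ij,v] - F*[ij,u])/(EG - F^2)
Gamma_uuu = 0, Gamma_uuv = -2/21, Gamma_uvv = 0, Gamma_vuu = 0, Gamma_vuv = 4/21, Gamma_vvv = 0
X = (-1, 2), Y = (-5/16, -1) at the point


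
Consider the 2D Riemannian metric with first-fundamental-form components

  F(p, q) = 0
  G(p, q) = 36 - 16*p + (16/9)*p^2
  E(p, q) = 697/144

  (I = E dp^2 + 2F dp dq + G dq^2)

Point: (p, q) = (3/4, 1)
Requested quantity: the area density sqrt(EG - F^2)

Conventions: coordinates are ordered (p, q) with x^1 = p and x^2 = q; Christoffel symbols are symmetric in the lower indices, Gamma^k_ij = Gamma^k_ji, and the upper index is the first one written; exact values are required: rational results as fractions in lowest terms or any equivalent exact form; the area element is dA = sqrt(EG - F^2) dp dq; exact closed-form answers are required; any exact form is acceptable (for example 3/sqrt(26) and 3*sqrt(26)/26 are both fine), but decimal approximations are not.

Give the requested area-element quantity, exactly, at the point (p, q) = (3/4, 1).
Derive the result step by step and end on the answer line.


E = 697/144, F = 0, G = 25; EG - F^2 = 17425/144

Answer: sqrt(EG - F^2) = 5*sqrt(697)/12


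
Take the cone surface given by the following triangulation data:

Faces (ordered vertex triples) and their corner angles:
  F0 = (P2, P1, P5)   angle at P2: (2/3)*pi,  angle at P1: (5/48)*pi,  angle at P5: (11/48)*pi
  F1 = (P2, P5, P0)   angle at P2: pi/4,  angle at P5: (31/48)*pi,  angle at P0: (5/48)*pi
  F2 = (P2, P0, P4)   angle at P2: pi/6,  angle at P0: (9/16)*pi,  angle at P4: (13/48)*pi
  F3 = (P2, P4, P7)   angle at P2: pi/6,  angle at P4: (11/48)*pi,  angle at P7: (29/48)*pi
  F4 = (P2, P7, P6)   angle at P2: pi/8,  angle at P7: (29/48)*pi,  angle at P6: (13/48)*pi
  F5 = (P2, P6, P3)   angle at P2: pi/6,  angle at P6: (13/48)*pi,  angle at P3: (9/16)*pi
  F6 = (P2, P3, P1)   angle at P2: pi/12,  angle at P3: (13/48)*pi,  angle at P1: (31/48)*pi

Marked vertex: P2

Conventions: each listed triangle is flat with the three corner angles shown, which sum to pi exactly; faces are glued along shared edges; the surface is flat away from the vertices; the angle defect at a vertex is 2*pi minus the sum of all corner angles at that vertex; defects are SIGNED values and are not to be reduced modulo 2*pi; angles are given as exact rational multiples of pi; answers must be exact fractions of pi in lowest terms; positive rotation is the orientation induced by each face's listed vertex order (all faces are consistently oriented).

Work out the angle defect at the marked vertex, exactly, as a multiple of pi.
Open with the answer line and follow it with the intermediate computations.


Answer: defect(P2) = (3/8)*pi

Sum of corner angles at P2: (13/8)*pi
defect = 2*pi - (13/8)*pi


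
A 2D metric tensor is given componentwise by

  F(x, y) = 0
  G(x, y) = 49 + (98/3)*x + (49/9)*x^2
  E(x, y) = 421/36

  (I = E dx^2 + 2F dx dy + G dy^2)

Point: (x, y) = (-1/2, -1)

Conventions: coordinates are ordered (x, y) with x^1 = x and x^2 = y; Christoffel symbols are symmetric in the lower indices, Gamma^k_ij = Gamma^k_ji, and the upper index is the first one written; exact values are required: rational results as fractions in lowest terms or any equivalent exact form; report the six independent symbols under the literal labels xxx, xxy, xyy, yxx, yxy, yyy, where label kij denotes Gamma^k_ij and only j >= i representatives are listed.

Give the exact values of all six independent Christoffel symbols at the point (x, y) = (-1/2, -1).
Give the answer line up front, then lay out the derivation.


Answer: Gamma_xxx = 0, Gamma_xxy = 0, Gamma_xyy = -490/421, Gamma_yxx = 0, Gamma_yxy = 2/5, Gamma_yyy = 0

E = 421/36, F = 0, G = 1225/36 at the point
E_x = 0, E_y = 0, F_x = 0, F_y = 0, G_x = 245/9, G_y = 0
EG - F^2 = 515725/1296;  g^inv = (1296/515725) * [[1225/36, 0], [0, 421/36]]
first-kind symbols [ij,l] = (1/2)(d_i g_jl + d_j g_il - d_l g_ij): [xx,x] = E_x/2 = 0, [xx,y] = F_x - E_y/2 = 0, [xy,x] = E_y/2 = 0, [xy,y] = G_x/2 = 245/18, [yy,x] = F_y - G_x/2 = -245/18, [yy,y] = G_y/2 = 0
Gamma^x_ij = (G*[ij,x] - F*[ij,y])/(EG - F^2), Gamma^y_ij = (E*[ij,y] - F*[ij,x])/(EG - F^2)


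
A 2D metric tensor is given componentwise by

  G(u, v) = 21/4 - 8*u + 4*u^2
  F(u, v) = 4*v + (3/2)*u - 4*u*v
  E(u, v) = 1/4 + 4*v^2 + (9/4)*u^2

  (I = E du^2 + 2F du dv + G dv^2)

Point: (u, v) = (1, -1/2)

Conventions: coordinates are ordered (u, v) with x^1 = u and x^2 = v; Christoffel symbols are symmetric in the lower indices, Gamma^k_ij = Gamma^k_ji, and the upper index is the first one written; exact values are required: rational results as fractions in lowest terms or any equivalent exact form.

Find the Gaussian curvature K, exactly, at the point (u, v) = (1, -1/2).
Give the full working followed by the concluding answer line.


E = 7/2, F = 3/2, G = 5/4, EG - F^2 = 17/8 at the point
E_u = 9/2, E_v = -4, F_u = 7/2, F_v = 0, G_u = 0, G_v = 0
E_vv = 8, F_uv = -4, G_uu = 8
K follows from Brioschi's formula, (det M1 - det M2)/(EG - F^2)^2.
M1 = [[-E_vv/2 + F_uv - G_uu/2, E_u/2, F_u - E_v/2], [F_v - G_u/2, E, F], [G_v/2, F, G]] = [[-12, 9/4, 11/2], [0, 7/2, 3/2], [0, 3/2, 5/4]]; det M1 = -51/2
M2 = [[0, E_v/2, G_u/2], [E_v/2, E, F], [G_u/2, F, G]] = [[0, -2, 0], [-2, 7/2, 3/2], [0, 3/2, 5/4]]; det M2 = -5
det M1 - det M2 = -41/2; K = -41/2 / (17/8)^2 = -1312/289

Answer: K = -1312/289


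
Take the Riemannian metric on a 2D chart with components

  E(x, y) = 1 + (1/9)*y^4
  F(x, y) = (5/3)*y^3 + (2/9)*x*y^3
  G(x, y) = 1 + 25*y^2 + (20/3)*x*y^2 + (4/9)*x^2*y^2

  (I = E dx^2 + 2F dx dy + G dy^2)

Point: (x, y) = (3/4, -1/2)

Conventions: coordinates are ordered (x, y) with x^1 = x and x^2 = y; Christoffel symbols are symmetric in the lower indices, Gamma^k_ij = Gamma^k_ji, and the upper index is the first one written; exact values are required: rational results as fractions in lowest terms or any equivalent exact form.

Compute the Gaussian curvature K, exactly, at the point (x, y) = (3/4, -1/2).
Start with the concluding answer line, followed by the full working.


Answer: K = -576/380689

E = 145/144, F = -11/48, G = 137/16, EG - F^2 = 617/72 at the point
E_x = 0, E_y = -1/18, F_x = -1/36, F_y = 11/8, G_x = 11/6, G_y = -121/4
E_yy = 1/3, F_xy = 1/6, G_xx = 2/9
By Brioschi, K is (det M1 - det M2) divided by (EG - F^2) squared.
M1 = [[-E_yy/2 + F_xy - G_xx/2, E_x/2, F_x - E_y/2], [F_y - G_x/2, E, F], [G_y/2, F, G]] = [[-1/9, 0, 0], [11/24, 145/144, -11/48], [-121/8, -11/48, 137/16]]; det M1 = -617/648
M2 = [[0, E_y/2, G_x/2], [E_y/2, E, F], [G_x/2, F, G]] = [[0, -1/36, 11/12], [-1/36, 145/144, -11/48], [11/12, -11/48, 137/16]]; det M2 = -545/648
det M1 - det M2 = -1/9; K = -1/9 / (617/72)^2 = -576/380689


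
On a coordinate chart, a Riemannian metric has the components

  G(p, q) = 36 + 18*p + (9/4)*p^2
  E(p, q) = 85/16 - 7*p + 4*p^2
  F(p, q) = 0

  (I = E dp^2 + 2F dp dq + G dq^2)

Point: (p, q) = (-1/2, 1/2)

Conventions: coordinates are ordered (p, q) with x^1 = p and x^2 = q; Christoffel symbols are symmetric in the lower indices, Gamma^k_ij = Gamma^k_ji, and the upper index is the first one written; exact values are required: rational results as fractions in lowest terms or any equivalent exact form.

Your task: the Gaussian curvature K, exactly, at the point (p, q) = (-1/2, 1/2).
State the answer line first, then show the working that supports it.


Answer: K = -2816/172543

E = 157/16, F = 0, G = 441/16, EG - F^2 = 69237/256 at the point
E_p = -11, E_q = 0, F_p = 0, F_q = 0, G_p = 63/4, G_q = 0
E_qq = 0, F_pq = 0, G_pp = 9/2
Using the Brioschi determinant formula for K from the metric derivatives:
M1 = [[-E_qq/2 + F_pq - G_pp/2, E_p/2, F_p - E_q/2], [F_q - G_p/2, E, F], [G_q/2, F, G]] = [[-9/4, -11/2, 0], [-63/8, 157/16, 0], [0, 0, 441/16]]; det M1 = -1845585/1024
M2 = [[0, E_q/2, G_p/2], [E_q/2, E, F], [G_p/2, F, G]] = [[0, 0, 63/8], [0, 157/16, 0], [63/8, 0, 441/16]]; det M2 = -623133/1024
det M1 - det M2 = -305613/256; K = -305613/256 / (69237/256)^2 = -2816/172543


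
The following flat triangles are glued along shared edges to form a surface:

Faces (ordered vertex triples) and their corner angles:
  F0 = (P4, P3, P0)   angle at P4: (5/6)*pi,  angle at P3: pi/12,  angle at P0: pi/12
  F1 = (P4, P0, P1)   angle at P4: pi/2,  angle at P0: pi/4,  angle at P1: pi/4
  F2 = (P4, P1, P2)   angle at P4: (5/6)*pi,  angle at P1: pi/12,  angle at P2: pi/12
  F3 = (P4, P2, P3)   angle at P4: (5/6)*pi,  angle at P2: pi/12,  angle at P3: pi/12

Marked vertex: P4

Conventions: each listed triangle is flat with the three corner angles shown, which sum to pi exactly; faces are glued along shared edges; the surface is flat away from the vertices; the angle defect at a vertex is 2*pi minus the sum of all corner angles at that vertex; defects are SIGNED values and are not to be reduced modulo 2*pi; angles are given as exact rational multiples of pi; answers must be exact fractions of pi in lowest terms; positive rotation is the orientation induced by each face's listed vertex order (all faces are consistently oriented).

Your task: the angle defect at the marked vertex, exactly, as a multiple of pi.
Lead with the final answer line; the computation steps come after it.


Answer: defect(P4) = -pi

Sum of corner angles at P4: 3*pi
defect = 2*pi - 3*pi


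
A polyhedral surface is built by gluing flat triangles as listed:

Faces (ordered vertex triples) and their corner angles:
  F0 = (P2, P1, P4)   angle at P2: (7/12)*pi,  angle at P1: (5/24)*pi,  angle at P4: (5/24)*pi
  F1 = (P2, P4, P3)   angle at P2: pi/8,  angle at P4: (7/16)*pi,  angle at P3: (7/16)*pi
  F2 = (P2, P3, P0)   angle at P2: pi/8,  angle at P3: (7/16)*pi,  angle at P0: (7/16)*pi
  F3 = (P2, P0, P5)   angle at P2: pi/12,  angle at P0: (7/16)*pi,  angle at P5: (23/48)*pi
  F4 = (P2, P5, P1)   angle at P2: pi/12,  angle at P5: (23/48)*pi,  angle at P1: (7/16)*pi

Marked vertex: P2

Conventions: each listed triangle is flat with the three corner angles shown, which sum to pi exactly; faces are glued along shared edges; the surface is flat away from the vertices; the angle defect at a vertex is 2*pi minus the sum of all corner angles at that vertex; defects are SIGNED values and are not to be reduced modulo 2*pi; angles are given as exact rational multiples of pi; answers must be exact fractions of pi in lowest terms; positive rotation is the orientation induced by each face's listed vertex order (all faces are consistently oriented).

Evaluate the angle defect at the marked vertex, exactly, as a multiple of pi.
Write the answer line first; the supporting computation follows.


Answer: defect(P2) = pi

Sum of corner angles at P2: pi
defect = 2*pi - pi


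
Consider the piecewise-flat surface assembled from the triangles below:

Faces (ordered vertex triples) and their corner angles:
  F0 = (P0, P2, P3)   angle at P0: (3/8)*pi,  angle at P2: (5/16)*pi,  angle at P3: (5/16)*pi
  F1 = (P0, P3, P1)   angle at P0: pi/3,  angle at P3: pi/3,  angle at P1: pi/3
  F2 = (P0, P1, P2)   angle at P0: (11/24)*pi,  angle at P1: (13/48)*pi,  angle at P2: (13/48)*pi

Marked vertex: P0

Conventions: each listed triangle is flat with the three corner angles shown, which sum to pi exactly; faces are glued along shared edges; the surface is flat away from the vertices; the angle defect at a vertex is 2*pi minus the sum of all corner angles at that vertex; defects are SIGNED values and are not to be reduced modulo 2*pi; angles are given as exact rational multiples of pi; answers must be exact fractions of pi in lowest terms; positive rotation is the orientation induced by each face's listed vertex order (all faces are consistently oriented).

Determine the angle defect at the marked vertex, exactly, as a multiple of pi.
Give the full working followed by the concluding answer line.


Sum of corner angles at P0: (7/6)*pi
defect = 2*pi - (7/6)*pi

Answer: defect(P0) = (5/6)*pi


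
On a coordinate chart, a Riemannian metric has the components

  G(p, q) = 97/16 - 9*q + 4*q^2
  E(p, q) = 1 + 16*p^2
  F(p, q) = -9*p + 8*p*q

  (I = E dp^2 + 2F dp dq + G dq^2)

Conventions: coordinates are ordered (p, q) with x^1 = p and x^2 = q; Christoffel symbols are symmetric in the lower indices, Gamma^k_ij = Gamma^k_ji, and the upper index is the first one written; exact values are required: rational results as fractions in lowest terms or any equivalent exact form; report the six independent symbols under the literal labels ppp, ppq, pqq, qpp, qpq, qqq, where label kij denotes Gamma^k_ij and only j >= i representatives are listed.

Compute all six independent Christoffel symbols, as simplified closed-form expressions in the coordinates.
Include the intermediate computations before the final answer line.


E = 1 + 16*p^2; F = -9*p + 8*p*q; G = 97/16 - 9*q + 4*q^2
Gamma^k_ij = (1/2) g^{kl} (d_i g_jl + d_j g_il - d_l g_ij), with g^inv = (1/(EG-F^2)) [[G, -F], [-F, E]]
first partials: E_p = 32*p, E_q = 0, F_p = -9 + 8*q, F_q = 8*p, G_p = 0, G_q = -9 + 8*q
D = EG - F^2 = 97/16 - 9*q + 4*q^2 + 16*p^2
expanded: Gamma^p_pp = (G E_p - 2F F_p + F E_q)/(2D), Gamma^p_pq = (G E_q - F G_p)/(2D), Gamma^p_qq = (2G F_q - G G_p - F G_q)/(2D), Gamma^q_pp = (2E F_p - E E_q - F E_p)/(2D), Gamma^q_pq = (E G_p - F E_q)/(2D), Gamma^q_qq = (E G_q - 2F F_q + F G_p)/(2D); substitute and cancel common factors

Answer: Gamma_ppp = 256*p/(256*p^2 + 64*q^2 - 144*q + 97), Gamma_ppq = 0, Gamma_pqq = 128*p/(256*p^2 + 64*q^2 - 144*q + 97), Gamma_qpp = (128*q - 144)/(256*p^2 + 64*q^2 - 144*q + 97), Gamma_qpq = 0, Gamma_qqq = (64*q - 72)/(256*p^2 + 64*q^2 - 144*q + 97)


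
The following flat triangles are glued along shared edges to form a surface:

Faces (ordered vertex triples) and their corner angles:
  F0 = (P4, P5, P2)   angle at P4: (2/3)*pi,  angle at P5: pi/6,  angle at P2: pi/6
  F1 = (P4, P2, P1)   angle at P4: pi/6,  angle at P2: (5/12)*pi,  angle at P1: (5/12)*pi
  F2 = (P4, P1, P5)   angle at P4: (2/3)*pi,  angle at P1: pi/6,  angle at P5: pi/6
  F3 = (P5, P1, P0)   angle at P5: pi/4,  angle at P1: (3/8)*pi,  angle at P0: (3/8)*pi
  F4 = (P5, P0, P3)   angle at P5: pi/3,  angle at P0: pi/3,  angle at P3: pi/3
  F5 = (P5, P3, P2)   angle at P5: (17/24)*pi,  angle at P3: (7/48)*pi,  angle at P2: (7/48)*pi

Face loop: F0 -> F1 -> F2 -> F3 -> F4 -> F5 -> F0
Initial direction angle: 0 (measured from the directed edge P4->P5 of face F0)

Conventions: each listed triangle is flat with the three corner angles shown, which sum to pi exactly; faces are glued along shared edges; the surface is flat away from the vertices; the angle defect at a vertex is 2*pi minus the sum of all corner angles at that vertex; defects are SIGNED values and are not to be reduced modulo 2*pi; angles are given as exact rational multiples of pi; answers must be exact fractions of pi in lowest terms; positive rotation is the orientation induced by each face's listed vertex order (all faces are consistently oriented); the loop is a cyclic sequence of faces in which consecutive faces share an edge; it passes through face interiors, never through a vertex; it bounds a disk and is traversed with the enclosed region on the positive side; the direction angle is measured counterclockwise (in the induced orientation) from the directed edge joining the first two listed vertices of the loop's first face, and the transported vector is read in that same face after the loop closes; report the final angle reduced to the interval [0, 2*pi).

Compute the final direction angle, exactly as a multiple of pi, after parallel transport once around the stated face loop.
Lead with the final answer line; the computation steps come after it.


Answer: final direction angle = (7/8)*pi

enclosed vertex P4: corner angles sum to (3/2)*pi, defect = 2*pi - (3/2)*pi = pi/2
enclosed vertex P5: corner angles sum to (13/8)*pi, defect = 2*pi - (13/8)*pi = (3/8)*pi
summing the enclosed defects onto the initial angle, mod 2*pi in the induced orientation:
final angle = 0 + (7/8)*pi = (7/8)*pi (mod 2*pi)


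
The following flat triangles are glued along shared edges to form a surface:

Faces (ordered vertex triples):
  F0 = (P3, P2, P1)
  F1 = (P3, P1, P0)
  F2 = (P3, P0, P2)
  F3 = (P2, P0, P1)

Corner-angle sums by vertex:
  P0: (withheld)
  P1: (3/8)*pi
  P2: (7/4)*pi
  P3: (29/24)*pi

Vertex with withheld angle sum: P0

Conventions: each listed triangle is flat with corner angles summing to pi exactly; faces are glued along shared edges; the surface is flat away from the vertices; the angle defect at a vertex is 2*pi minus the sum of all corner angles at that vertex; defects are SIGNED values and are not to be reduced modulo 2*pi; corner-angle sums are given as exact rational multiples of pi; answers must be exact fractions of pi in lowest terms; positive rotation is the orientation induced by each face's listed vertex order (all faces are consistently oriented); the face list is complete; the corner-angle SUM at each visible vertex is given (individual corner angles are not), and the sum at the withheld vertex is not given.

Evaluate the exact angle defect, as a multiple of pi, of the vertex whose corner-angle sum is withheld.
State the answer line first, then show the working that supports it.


Answer: defect(P0) = (4/3)*pi

V = 4, E = 6, F = 4; chi = V - E + F = 2
Gauss-Bonnet: total defect = 2*pi*chi = 4*pi; visible defects sum to (8/3)*pi


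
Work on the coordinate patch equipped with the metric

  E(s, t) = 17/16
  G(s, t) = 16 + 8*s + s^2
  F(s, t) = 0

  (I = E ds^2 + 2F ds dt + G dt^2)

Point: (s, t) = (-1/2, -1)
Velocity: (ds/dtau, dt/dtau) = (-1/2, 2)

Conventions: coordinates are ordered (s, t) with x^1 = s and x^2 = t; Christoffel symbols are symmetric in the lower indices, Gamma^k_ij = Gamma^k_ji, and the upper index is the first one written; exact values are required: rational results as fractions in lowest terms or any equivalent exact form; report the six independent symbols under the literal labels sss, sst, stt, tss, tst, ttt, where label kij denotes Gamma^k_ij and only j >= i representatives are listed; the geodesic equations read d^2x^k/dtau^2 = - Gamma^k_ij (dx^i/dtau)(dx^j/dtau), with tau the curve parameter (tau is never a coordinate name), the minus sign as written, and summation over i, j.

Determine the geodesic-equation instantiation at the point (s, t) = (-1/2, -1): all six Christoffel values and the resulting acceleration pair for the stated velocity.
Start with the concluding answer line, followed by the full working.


Answer: Gamma_sss = 0, Gamma_sst = 0, Gamma_stt = -56/17, Gamma_tss = 0, Gamma_tst = 2/7, Gamma_ttt = 0; accelerations (d^2s/dtau^2, d^2t/dtau^2) = (224/17, 4/7)

E = 17/16, F = 0, G = 49/4 at the point
E_s = 0, E_t = 0, F_s = 0, F_t = 0, G_s = 7, G_t = 0
EG - F^2 = 833/64;  g^inv = (64/833) * [[49/4, 0], [0, 17/16]]
first-kind symbols [ij,l] = (1/2)(d_i g_jl + d_j g_il - d_l g_ij): [ss,s] = E_s/2 = 0, [ss,t] = F_s - E_t/2 = 0, [st,s] = E_t/2 = 0, [st,t] = G_s/2 = 7/2, [tt,s] = F_t - G_s/2 = -7/2, [tt,t] = G_t/2 = 0
Gamma^s_ij = (G*[ij,s] - F*[ij,t])/(EG - F^2), Gamma^t_ij = (E*[ij,t] - F*[ij,s])/(EG - F^2)
Gamma_sss = 0, Gamma_sst = 0, Gamma_stt = -56/17, Gamma_tss = 0, Gamma_tst = 2/7, Gamma_ttt = 0
d^2s/dtau^2 = -(Gamma_sss*(-1/2)^2 + 2*Gamma_sst*(-1/2)*(2) + Gamma_stt*(2)^2) = 224/17
d^2t/dtau^2 = -(Gamma_tss*(-1/2)^2 + 2*Gamma_tst*(-1/2)*(2) + Gamma_ttt*(2)^2) = 4/7


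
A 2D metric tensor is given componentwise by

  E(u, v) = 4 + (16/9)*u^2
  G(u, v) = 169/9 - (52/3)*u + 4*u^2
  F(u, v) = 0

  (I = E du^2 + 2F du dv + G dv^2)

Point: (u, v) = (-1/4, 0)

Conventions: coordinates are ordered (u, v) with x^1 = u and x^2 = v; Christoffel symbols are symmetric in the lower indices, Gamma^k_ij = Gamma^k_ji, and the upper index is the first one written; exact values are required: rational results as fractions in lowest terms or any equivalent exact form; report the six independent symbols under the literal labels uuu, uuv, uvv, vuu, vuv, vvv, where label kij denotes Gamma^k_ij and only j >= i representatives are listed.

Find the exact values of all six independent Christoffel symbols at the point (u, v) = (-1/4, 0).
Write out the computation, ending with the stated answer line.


E = 37/9, F = 0, G = 841/36 at the point
E_u = -8/9, E_v = 0, F_u = 0, F_v = 0, G_u = -58/3, G_v = 0
EG - F^2 = 31117/324;  g^inv = (324/31117) * [[841/36, 0], [0, 37/9]]
first-kind symbols [ij,l] = (1/2)(d_i g_jl + d_j g_il - d_l g_ij): [uu,u] = E_u/2 = -4/9, [uu,v] = F_u - E_v/2 = 0, [uv,u] = E_v/2 = 0, [uv,v] = G_u/2 = -29/3, [vv,u] = F_v - G_u/2 = 29/3, [vv,v] = G_v/2 = 0
Gamma^u_ij = (G*[ij,u] - F*[ij,v])/(EG - F^2), Gamma^v_ij = (E*[ij,v] - F*[ij,u])/(EG - F^2)

Answer: Gamma_uuu = -4/37, Gamma_uuv = 0, Gamma_uvv = 87/37, Gamma_vuu = 0, Gamma_vuv = -12/29, Gamma_vvv = 0


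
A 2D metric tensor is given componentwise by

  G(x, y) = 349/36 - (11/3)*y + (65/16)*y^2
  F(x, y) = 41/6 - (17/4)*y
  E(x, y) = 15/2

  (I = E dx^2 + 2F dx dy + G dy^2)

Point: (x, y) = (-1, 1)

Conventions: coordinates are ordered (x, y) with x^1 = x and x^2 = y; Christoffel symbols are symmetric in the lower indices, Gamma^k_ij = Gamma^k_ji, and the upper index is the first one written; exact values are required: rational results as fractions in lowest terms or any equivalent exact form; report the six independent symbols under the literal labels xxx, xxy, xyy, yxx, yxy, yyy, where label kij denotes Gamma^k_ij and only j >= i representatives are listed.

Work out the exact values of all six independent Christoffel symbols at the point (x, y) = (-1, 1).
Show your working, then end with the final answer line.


E = 15/2, F = 31/12, G = 1453/144 at the point
E_x = 0, E_y = 0, F_x = 0, F_y = -17/4, G_x = 0, G_y = 107/24
EG - F^2 = 19873/288;  g^inv = (288/19873) * [[1453/144, -31/12], [-31/12, 15/2]]
first-kind symbols [ij,l] = (1/2)(d_i g_jl + d_j g_il - d_l g_ij): [xx,x] = E_x/2 = 0, [xx,y] = F_x - E_y/2 = 0, [xy,x] = E_y/2 = 0, [xy,y] = G_x/2 = 0, [yy,x] = F_y - G_x/2 = -17/4, [yy,y] = G_y/2 = 107/48
Gamma^x_ij = (G*[ij,x] - F*[ij,y])/(EG - F^2), Gamma^y_ij = (E*[ij,y] - F*[ij,x])/(EG - F^2)

Answer: Gamma_xxx = 0, Gamma_xxy = 0, Gamma_xyy = -14009/19873, Gamma_yxx = 0, Gamma_yxy = 0, Gamma_yyy = 7977/19873
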